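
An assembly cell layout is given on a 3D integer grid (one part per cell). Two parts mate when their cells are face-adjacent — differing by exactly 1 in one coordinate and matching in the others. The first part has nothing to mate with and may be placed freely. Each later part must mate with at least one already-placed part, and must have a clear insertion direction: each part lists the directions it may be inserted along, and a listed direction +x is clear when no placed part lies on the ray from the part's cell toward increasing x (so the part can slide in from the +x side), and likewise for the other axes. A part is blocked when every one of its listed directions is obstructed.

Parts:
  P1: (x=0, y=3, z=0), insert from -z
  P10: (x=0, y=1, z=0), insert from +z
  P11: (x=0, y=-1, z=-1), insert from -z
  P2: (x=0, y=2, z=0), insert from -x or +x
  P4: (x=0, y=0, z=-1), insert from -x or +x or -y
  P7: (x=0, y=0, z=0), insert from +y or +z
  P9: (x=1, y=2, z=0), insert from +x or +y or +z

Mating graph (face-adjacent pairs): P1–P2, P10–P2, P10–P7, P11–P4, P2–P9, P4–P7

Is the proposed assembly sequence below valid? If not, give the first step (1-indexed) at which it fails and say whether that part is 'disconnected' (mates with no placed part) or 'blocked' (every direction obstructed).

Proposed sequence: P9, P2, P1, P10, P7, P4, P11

1. P9@(1, 2, 0) [+x clear] — {P9}
2. P2@(0, 2, 0) [-x clear] — {P2, P9}
3. P1@(0, 3, 0) [-z clear] — {P1, P2, P9}
4. P10@(0, 1, 0) [+z clear] — {P1, P10, P2, P9}
5. P7@(0, 0, 0) [+z clear] — {P1, P10, P2, P7, P9}
6. P4@(0, 0, -1) [-x clear] — {P1, P10, P2, P4, P7, P9}
7. P11@(0, -1, -1) [-z clear] — {P1, P10, P11, P2, P4, P7, P9}

Valid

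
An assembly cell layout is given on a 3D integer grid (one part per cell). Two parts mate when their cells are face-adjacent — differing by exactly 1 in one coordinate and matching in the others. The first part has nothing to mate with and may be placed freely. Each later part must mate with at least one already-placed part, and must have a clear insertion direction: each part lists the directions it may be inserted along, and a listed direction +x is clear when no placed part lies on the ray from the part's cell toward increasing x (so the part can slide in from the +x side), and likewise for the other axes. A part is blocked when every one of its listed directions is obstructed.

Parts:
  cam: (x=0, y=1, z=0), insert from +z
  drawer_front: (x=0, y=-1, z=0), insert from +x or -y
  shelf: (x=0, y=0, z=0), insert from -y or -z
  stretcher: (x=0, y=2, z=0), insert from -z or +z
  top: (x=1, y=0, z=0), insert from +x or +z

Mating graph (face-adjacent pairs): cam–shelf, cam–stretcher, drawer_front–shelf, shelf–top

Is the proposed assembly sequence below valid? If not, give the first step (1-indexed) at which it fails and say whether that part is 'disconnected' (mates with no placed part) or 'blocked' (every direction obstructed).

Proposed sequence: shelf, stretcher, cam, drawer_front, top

1. shelf@(0, 0, 0) [-y clear] — {shelf}
2. stretcher@(0, 2, 0) — no placed neighbour ⇒ disconnected

Invalid at step 2 (disconnected)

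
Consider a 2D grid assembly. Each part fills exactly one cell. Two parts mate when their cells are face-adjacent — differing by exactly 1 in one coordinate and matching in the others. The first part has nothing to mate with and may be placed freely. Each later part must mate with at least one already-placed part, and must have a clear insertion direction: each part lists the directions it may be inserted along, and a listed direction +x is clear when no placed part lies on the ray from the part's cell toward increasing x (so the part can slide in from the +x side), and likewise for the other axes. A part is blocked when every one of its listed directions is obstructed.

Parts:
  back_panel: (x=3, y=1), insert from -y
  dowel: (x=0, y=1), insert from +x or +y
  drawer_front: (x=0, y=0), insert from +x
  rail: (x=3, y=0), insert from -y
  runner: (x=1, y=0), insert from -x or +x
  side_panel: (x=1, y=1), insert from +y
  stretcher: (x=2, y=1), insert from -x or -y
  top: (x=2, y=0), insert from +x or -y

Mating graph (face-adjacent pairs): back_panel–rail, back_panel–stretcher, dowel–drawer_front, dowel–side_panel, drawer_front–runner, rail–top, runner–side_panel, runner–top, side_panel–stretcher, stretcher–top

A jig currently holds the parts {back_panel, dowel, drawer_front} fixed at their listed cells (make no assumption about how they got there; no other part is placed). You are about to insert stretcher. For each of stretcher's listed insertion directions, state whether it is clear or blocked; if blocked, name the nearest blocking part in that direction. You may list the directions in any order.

-x: blocked by dowel; -y: clear

-x: nearest on ray is dowel@(0, 1) ⇒ blocked
-y: ray from stretcher(2, 1) has no placed part ⇒ clear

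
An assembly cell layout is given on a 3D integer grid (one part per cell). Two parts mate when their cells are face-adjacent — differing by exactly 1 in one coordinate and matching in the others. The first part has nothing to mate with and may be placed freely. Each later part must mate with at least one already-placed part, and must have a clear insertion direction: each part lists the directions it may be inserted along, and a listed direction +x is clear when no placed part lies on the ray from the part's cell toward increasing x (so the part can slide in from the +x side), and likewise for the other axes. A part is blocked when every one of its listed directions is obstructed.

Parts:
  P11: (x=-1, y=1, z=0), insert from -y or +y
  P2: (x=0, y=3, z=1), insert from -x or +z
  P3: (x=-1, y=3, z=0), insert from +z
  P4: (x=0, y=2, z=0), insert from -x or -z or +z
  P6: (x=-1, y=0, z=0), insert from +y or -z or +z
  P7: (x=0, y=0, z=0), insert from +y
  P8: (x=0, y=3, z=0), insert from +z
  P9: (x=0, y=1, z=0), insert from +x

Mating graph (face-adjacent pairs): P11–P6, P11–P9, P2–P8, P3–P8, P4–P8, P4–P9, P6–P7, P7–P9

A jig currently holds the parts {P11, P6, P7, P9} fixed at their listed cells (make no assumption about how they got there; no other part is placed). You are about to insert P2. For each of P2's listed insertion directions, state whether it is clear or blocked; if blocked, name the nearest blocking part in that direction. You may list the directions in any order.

+z: clear; -x: clear

-x: ray from P2(0, 3, 1) has no placed part ⇒ clear
+z: ray from P2(0, 3, 1) has no placed part ⇒ clear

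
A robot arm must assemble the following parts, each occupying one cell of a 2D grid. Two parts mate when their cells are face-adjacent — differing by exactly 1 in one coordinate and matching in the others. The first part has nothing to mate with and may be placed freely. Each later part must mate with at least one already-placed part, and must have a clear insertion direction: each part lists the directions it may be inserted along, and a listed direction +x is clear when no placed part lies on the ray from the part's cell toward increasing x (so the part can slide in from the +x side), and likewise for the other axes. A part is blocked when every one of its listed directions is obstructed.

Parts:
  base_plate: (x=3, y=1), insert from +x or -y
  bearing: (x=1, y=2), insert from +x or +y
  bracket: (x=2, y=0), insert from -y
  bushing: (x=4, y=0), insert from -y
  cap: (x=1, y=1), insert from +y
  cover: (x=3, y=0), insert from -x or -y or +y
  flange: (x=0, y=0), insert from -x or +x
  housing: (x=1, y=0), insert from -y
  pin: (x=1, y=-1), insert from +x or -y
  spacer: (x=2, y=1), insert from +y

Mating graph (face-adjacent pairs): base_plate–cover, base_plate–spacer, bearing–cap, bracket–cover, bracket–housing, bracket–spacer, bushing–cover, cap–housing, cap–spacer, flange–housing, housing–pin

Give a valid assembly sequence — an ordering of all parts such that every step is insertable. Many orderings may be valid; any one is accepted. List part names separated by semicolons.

cap; housing; pin; bearing; flange; bracket; cover; bushing; base_plate; spacer

1. cap@(1, 1) [+y clear] — {cap}
2. housing@(1, 0) [-y clear] — {cap, housing}
3. pin@(1, -1) [+x clear] — {cap, housing, pin}
4. bearing@(1, 2) [+x clear] — {bearing, cap, housing, pin}
5. flange@(0, 0) [-x clear] — {bearing, cap, flange, housing, pin}
6. bracket@(2, 0) [-y clear] — {bearing, bracket, cap, flange, housing, pin}
7. cover@(3, 0) [-y clear] — {bearing, bracket, cap, cover, flange, housing, pin}
8. bushing@(4, 0) [-y clear] — {bearing, bracket, bushing, cap, cover, flange, housing, pin}
9. base_plate@(3, 1) [+x clear] — {base_plate, bearing, bracket, bushing, cap, cover, flange, housing, pin}
10. spacer@(2, 1) [+y clear] — {base_plate, bearing, bracket, bushing, cap, cover, flange, housing, pin, spacer}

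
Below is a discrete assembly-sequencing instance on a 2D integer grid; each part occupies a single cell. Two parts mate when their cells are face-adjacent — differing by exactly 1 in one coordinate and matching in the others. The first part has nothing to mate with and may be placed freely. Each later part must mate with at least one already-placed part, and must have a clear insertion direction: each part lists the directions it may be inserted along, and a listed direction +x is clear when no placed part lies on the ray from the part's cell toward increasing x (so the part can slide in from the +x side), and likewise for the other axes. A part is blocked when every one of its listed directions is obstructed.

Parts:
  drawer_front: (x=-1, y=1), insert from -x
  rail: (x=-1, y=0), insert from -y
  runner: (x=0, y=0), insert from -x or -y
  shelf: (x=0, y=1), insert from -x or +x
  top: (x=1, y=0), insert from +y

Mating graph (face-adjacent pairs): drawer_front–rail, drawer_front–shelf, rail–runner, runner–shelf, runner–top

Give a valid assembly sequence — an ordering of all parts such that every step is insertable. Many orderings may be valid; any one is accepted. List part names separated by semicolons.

1. drawer_front@(-1, 1) [-x clear] — {drawer_front}
2. rail@(-1, 0) [-y clear] — {drawer_front, rail}
3. runner@(0, 0) [-y clear] — {drawer_front, rail, runner}
4. shelf@(0, 1) [+x clear] — {drawer_front, rail, runner, shelf}
5. top@(1, 0) [+y clear] — {drawer_front, rail, runner, shelf, top}

drawer_front; rail; runner; shelf; top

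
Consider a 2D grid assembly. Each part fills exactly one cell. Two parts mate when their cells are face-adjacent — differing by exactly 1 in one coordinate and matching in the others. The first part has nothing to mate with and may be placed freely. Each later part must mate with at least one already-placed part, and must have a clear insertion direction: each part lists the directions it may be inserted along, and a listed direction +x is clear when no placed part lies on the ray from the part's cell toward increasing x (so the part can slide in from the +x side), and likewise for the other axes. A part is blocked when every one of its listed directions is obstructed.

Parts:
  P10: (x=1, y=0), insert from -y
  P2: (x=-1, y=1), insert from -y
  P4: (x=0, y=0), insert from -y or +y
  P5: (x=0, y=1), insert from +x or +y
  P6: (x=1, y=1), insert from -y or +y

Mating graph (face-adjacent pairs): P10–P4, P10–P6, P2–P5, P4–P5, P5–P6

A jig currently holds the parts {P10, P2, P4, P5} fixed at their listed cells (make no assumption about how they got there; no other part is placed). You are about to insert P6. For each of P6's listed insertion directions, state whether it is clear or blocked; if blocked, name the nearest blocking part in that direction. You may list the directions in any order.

-y: nearest on ray is P10@(1, 0) ⇒ blocked
+y: ray from P6(1, 1) has no placed part ⇒ clear

+y: clear; -y: blocked by P10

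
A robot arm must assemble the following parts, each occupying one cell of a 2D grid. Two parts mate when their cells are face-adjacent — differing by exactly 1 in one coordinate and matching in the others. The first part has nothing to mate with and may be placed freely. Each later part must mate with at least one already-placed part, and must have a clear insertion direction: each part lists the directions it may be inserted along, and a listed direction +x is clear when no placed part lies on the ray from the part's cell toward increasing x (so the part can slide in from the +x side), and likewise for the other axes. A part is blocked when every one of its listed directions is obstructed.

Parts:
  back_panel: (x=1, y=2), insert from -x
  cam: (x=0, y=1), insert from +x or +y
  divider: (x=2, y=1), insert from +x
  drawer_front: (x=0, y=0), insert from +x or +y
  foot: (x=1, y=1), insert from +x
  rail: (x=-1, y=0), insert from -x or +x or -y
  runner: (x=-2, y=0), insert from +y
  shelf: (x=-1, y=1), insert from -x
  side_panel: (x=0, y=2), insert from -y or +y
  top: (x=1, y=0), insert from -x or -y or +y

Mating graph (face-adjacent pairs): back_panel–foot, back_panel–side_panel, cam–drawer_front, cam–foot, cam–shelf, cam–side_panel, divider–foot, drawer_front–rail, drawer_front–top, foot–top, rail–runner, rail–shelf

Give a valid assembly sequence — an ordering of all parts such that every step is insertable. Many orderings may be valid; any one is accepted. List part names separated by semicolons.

1. runner@(-2, 0) [+y clear] — {runner}
2. rail@(-1, 0) [+x clear] — {rail, runner}
3. shelf@(-1, 1) [-x clear] — {rail, runner, shelf}
4. drawer_front@(0, 0) [+x clear] — {drawer_front, rail, runner, shelf}
5. top@(1, 0) [-y clear] — {drawer_front, rail, runner, shelf, top}
6. foot@(1, 1) [+x clear] — {drawer_front, foot, rail, runner, shelf, top}
7. back_panel@(1, 2) [-x clear] — {back_panel, drawer_front, foot, rail, runner, shelf, top}
8. divider@(2, 1) [+x clear] — {back_panel, divider, drawer_front, foot, rail, runner, shelf, top}
9. cam@(0, 1) [+y clear] — {back_panel, cam, divider, drawer_front, foot, rail, runner, shelf, top}
10. side_panel@(0, 2) [+y clear] — {back_panel, cam, divider, drawer_front, foot, rail, runner, shelf, side_panel, top}

runner; rail; shelf; drawer_front; top; foot; back_panel; divider; cam; side_panel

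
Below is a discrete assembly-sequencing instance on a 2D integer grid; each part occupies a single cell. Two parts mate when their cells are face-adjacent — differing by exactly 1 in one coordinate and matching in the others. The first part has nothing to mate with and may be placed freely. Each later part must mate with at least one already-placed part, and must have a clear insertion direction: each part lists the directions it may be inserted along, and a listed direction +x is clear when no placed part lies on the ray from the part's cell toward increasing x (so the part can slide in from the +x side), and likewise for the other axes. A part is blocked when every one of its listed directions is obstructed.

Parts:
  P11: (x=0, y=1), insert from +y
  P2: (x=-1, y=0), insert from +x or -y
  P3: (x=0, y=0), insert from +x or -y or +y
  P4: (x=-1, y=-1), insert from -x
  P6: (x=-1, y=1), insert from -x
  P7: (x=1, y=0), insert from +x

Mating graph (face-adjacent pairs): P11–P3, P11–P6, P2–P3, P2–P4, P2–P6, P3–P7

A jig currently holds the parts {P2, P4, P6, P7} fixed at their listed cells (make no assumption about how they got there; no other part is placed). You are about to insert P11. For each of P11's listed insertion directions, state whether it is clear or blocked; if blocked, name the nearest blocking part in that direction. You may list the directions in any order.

+y: ray from P11(0, 1) has no placed part ⇒ clear

+y: clear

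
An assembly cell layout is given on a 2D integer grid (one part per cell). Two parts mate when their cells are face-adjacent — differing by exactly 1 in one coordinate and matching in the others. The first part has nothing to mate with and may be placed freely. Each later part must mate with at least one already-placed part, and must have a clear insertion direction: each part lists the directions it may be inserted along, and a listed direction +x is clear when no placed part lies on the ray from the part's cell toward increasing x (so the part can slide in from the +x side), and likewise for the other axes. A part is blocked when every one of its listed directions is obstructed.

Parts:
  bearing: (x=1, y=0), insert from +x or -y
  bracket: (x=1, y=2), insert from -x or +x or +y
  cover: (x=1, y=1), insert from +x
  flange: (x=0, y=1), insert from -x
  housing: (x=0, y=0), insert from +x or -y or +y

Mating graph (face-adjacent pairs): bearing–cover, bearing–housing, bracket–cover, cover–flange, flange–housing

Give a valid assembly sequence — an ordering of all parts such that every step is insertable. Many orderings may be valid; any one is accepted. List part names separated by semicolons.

cover; bearing; bracket; housing; flange

1. cover@(1, 1) [+x clear] — {cover}
2. bearing@(1, 0) [+x clear] — {bearing, cover}
3. bracket@(1, 2) [-x clear] — {bearing, bracket, cover}
4. housing@(0, 0) [-y clear] — {bearing, bracket, cover, housing}
5. flange@(0, 1) [-x clear] — {bearing, bracket, cover, flange, housing}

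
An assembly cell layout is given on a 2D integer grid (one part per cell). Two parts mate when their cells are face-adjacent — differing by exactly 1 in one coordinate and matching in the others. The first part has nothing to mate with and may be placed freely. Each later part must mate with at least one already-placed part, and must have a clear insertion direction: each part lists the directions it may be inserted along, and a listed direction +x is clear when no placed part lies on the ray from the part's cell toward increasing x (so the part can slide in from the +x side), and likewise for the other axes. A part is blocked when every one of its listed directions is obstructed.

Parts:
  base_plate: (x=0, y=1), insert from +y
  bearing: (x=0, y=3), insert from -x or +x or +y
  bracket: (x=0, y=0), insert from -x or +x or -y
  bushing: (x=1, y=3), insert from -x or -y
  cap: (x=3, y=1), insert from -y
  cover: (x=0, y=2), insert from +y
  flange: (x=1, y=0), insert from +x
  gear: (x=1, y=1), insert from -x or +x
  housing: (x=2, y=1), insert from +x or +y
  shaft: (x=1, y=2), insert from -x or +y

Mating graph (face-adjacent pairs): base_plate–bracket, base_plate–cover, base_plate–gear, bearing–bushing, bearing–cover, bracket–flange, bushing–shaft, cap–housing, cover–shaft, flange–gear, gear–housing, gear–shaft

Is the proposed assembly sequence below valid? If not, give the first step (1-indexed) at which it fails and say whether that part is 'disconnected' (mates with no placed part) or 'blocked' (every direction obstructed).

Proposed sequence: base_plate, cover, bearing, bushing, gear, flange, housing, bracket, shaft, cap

1. base_plate@(0, 1) [+y clear] — {base_plate}
2. cover@(0, 2) [+y clear] — {base_plate, cover}
3. bearing@(0, 3) [-x clear] — {base_plate, bearing, cover}
4. bushing@(1, 3) [-y clear] — {base_plate, bearing, bushing, cover}
5. gear@(1, 1) [+x clear] — {base_plate, bearing, bushing, cover, gear}
6. flange@(1, 0) [+x clear] — {base_plate, bearing, bushing, cover, flange, gear}
7. housing@(2, 1) [+x clear] — {base_plate, bearing, bushing, cover, flange, gear, housing}
8. bracket@(0, 0) [-x clear] — {base_plate, bearing, bracket, bushing, cover, flange, gear, housing}
9. shaft@(1, 2) — -x/+y all obstructed ⇒ blocked

Invalid at step 9 (blocked)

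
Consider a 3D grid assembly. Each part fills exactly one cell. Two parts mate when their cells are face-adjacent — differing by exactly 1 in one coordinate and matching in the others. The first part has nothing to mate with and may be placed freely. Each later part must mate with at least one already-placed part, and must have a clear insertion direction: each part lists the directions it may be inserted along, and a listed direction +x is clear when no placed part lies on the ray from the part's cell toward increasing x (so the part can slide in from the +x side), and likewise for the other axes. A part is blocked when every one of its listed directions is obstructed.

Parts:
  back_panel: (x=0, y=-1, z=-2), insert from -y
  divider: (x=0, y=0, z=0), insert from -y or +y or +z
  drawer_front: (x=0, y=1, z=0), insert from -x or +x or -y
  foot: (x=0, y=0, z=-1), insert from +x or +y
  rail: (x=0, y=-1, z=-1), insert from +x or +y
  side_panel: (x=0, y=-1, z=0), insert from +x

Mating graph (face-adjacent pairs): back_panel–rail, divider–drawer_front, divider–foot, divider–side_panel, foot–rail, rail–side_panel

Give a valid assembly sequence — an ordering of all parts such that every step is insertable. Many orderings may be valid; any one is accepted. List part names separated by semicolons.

rail; foot; side_panel; divider; drawer_front; back_panel

1. rail@(0, -1, -1) [+x clear] — {rail}
2. foot@(0, 0, -1) [+x clear] — {foot, rail}
3. side_panel@(0, -1, 0) [+x clear] — {foot, rail, side_panel}
4. divider@(0, 0, 0) [+y clear] — {divider, foot, rail, side_panel}
5. drawer_front@(0, 1, 0) [-x clear] — {divider, drawer_front, foot, rail, side_panel}
6. back_panel@(0, -1, -2) [-y clear] — {back_panel, divider, drawer_front, foot, rail, side_panel}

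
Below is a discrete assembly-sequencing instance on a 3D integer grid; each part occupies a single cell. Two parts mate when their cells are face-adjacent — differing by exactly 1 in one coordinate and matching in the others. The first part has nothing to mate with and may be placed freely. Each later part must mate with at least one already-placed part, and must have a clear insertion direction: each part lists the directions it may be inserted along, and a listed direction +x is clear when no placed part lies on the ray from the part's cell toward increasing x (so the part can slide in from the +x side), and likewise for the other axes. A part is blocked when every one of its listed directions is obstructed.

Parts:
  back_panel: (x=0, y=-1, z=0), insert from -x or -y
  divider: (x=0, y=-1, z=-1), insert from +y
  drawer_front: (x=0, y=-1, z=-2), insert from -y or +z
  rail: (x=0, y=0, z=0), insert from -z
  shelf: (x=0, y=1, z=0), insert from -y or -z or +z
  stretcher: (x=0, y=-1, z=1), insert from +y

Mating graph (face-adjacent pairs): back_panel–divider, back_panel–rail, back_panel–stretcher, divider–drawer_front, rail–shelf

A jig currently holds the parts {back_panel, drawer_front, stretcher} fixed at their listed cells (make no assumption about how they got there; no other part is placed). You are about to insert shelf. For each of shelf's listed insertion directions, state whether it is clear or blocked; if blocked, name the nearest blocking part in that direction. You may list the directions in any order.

+z: clear; -y: blocked by back_panel; -z: clear

-y: nearest on ray is back_panel@(0, -1, 0) ⇒ blocked
-z: ray from shelf(0, 1, 0) has no placed part ⇒ clear
+z: ray from shelf(0, 1, 0) has no placed part ⇒ clear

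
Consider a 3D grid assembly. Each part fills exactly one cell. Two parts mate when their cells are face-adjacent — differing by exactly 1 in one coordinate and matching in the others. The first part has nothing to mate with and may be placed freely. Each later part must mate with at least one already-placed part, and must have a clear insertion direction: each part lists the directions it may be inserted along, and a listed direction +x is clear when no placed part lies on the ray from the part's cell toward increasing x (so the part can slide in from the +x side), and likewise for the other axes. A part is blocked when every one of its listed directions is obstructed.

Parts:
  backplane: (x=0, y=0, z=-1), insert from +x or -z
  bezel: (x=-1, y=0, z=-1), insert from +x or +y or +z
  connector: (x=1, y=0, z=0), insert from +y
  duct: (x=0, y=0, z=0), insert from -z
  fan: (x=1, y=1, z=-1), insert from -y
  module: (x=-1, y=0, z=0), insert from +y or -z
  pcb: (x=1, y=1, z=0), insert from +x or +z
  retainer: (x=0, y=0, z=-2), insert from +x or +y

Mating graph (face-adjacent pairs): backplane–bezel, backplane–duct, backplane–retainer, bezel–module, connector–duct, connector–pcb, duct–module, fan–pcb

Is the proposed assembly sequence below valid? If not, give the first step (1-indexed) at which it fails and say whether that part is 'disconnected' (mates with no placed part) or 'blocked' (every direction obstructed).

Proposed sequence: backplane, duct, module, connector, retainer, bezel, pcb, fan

Invalid at step 2 (blocked)

1. backplane@(0, 0, -1) [+x clear] — {backplane}
2. duct@(0, 0, 0) — -z all obstructed ⇒ blocked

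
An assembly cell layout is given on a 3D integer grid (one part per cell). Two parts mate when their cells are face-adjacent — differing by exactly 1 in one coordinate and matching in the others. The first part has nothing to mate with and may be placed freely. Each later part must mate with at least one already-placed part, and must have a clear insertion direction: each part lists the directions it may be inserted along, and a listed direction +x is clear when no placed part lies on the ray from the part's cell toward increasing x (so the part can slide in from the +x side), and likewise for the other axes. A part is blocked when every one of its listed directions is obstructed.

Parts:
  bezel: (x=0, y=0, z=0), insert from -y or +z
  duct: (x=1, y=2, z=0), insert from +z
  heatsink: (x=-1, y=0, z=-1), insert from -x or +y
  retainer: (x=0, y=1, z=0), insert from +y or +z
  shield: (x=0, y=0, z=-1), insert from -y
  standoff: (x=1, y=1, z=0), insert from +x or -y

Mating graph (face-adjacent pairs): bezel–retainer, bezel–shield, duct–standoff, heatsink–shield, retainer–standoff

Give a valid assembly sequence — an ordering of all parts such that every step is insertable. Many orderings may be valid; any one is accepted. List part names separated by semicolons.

1. duct@(1, 2, 0) [+z clear] — {duct}
2. standoff@(1, 1, 0) [+x clear] — {duct, standoff}
3. retainer@(0, 1, 0) [+y clear] — {duct, retainer, standoff}
4. bezel@(0, 0, 0) [-y clear] — {bezel, duct, retainer, standoff}
5. shield@(0, 0, -1) [-y clear] — {bezel, duct, retainer, shield, standoff}
6. heatsink@(-1, 0, -1) [-x clear] — {bezel, duct, heatsink, retainer, shield, standoff}

duct; standoff; retainer; bezel; shield; heatsink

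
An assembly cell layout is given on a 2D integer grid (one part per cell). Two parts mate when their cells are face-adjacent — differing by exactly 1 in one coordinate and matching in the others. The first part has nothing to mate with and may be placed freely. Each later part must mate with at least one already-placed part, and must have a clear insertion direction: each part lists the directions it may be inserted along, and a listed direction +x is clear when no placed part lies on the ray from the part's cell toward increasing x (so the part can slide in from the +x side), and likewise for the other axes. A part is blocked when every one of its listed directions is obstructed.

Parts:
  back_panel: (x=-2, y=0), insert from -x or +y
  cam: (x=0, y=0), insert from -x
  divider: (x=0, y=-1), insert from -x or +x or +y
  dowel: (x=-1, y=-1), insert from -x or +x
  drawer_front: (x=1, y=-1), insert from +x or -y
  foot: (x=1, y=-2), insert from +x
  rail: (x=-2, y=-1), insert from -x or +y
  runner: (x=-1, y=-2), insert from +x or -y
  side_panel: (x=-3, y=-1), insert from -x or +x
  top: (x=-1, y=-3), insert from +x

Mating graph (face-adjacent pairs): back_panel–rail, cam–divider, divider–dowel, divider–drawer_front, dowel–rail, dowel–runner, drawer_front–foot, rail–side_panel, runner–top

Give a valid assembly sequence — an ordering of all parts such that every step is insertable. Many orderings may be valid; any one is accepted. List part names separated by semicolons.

1. drawer_front@(1, -1) [+x clear] — {drawer_front}
2. foot@(1, -2) [+x clear] — {drawer_front, foot}
3. divider@(0, -1) [-x clear] — {divider, drawer_front, foot}
4. cam@(0, 0) [-x clear] — {cam, divider, drawer_front, foot}
5. dowel@(-1, -1) [-x clear] — {cam, divider, dowel, drawer_front, foot}
6. runner@(-1, -2) [-y clear] — {cam, divider, dowel, drawer_front, foot, runner}
7. rail@(-2, -1) [-x clear] — {cam, divider, dowel, drawer_front, foot, rail, runner}
8. top@(-1, -3) [+x clear] — {cam, divider, dowel, drawer_front, foot, rail, runner, top}
9. back_panel@(-2, 0) [-x clear] — {back_panel, cam, divider, dowel, drawer_front, foot, rail, runner, top}
10. side_panel@(-3, -1) [-x clear] — {back_panel, cam, divider, dowel, drawer_front, foot, rail, runner, side_panel, top}

drawer_front; foot; divider; cam; dowel; runner; rail; top; back_panel; side_panel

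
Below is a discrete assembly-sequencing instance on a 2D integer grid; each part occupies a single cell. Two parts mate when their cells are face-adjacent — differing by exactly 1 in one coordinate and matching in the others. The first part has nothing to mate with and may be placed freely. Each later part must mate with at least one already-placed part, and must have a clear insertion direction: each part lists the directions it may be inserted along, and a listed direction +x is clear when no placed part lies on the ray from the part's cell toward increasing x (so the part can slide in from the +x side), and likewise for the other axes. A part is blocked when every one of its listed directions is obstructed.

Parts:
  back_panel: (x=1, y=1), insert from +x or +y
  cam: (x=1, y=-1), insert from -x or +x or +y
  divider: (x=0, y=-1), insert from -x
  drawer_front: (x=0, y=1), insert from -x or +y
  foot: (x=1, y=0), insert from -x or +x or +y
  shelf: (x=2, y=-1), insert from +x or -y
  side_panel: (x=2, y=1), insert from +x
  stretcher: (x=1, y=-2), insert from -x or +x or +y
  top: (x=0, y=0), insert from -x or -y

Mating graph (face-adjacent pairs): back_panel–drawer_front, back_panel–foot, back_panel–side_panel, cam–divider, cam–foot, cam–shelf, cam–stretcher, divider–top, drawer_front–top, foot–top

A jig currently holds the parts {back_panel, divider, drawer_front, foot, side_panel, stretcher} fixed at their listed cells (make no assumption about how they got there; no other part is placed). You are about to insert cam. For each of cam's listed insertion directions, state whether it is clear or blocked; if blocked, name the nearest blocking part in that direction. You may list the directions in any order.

-x: nearest on ray is divider@(0, -1) ⇒ blocked
+x: ray from cam(1, -1) has no placed part ⇒ clear
+y: nearest on ray is foot@(1, 0) ⇒ blocked

+x: clear; +y: blocked by foot; -x: blocked by divider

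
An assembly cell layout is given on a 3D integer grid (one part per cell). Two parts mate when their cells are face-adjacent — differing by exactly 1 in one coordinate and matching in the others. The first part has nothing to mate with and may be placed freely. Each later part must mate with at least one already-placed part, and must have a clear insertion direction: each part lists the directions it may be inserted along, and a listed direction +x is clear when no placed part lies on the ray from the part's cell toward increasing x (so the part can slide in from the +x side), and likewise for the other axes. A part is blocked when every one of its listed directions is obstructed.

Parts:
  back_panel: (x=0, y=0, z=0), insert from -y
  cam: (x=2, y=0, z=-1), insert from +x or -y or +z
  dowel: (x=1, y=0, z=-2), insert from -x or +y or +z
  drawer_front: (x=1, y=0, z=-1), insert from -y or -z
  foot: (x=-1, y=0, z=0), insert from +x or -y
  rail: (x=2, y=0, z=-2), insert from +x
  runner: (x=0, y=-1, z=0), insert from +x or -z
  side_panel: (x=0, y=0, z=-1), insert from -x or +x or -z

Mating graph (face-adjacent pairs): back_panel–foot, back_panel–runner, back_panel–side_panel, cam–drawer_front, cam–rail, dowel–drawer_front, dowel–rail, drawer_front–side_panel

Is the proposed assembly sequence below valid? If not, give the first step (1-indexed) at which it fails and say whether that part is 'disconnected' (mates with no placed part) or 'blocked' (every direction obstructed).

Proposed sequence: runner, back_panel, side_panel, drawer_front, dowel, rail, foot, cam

1. runner@(0, -1, 0) [+x clear] — {runner}
2. back_panel@(0, 0, 0) — -y all obstructed ⇒ blocked

Invalid at step 2 (blocked)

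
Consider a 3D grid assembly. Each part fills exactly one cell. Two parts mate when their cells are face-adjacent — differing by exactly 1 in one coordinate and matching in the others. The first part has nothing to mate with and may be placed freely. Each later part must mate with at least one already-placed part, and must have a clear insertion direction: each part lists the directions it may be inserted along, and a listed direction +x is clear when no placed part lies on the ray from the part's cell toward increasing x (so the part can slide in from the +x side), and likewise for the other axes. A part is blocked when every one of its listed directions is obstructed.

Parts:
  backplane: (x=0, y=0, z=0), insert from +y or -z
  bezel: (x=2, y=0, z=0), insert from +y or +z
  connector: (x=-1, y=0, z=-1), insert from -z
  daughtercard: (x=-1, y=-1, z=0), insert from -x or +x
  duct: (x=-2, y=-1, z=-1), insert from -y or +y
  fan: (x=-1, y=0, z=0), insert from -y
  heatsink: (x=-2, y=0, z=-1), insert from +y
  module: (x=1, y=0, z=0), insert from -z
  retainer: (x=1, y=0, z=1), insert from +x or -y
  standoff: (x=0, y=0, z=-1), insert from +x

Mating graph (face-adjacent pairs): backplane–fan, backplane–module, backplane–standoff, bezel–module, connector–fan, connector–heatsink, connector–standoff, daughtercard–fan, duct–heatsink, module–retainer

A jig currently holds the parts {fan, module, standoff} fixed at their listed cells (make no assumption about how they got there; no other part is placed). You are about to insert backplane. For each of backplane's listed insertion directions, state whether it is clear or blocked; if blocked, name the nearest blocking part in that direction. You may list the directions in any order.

+y: clear; -z: blocked by standoff

+y: ray from backplane(0, 0, 0) has no placed part ⇒ clear
-z: nearest on ray is standoff@(0, 0, -1) ⇒ blocked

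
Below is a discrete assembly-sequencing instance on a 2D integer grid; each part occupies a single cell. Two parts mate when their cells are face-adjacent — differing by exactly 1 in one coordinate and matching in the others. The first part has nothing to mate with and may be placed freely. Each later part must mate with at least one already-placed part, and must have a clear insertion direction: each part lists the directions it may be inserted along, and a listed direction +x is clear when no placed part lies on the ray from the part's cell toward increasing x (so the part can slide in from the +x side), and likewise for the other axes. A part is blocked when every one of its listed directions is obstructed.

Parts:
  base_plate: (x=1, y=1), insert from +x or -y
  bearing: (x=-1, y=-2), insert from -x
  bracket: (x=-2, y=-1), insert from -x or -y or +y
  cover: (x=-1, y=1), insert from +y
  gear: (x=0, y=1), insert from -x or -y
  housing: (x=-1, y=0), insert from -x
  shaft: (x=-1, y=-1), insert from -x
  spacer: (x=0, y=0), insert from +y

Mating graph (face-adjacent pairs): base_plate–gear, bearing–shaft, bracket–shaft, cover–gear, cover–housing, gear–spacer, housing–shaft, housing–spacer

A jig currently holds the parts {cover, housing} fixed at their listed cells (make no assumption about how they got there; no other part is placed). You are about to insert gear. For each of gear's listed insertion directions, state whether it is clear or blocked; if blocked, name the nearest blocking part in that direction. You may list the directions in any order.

-x: nearest on ray is cover@(-1, 1) ⇒ blocked
-y: ray from gear(0, 1) has no placed part ⇒ clear

-x: blocked by cover; -y: clear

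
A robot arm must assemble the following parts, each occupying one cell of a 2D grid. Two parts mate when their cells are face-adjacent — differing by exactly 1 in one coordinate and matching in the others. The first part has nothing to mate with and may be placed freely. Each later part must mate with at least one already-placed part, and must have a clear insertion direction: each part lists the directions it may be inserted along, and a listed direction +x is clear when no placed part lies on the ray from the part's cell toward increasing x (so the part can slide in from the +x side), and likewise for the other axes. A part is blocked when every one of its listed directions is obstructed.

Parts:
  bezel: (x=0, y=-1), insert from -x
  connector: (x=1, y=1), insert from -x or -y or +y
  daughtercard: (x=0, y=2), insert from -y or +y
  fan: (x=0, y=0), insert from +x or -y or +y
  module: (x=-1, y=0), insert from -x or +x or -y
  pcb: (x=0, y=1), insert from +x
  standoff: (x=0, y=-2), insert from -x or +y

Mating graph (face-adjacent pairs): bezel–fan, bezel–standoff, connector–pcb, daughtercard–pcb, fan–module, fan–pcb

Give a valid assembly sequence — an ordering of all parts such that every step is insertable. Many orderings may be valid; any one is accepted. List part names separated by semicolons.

fan; module; pcb; daughtercard; bezel; connector; standoff

1. fan@(0, 0) [+x clear] — {fan}
2. module@(-1, 0) [-x clear] — {fan, module}
3. pcb@(0, 1) [+x clear] — {fan, module, pcb}
4. daughtercard@(0, 2) [+y clear] — {daughtercard, fan, module, pcb}
5. bezel@(0, -1) [-x clear] — {bezel, daughtercard, fan, module, pcb}
6. connector@(1, 1) [-y clear] — {bezel, connector, daughtercard, fan, module, pcb}
7. standoff@(0, -2) [-x clear] — {bezel, connector, daughtercard, fan, module, pcb, standoff}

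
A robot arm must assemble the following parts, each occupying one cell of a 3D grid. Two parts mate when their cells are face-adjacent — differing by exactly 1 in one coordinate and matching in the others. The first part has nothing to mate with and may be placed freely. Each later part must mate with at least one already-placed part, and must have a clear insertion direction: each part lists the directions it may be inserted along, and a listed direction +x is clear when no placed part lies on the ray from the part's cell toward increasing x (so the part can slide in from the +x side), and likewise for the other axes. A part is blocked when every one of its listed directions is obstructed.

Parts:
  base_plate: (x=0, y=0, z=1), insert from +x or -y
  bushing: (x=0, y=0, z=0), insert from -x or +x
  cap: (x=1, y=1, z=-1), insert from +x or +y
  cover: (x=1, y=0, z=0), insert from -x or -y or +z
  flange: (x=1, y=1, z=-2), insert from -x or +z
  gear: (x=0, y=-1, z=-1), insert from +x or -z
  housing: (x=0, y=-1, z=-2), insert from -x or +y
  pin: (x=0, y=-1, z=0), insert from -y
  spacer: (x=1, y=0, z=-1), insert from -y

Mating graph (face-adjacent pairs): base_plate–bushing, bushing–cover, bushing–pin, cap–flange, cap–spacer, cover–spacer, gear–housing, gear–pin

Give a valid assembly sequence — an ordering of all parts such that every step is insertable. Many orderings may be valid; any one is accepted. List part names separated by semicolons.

gear; housing; pin; bushing; cover; base_plate; spacer; cap; flange

1. gear@(0, -1, -1) [+x clear] — {gear}
2. housing@(0, -1, -2) [-x clear] — {gear, housing}
3. pin@(0, -1, 0) [-y clear] — {gear, housing, pin}
4. bushing@(0, 0, 0) [-x clear] — {bushing, gear, housing, pin}
5. cover@(1, 0, 0) [-y clear] — {bushing, cover, gear, housing, pin}
6. base_plate@(0, 0, 1) [+x clear] — {base_plate, bushing, cover, gear, housing, pin}
7. spacer@(1, 0, -1) [-y clear] — {base_plate, bushing, cover, gear, housing, pin, spacer}
8. cap@(1, 1, -1) [+x clear] — {base_plate, bushing, cap, cover, gear, housing, pin, spacer}
9. flange@(1, 1, -2) [-x clear] — {base_plate, bushing, cap, cover, flange, gear, housing, pin, spacer}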